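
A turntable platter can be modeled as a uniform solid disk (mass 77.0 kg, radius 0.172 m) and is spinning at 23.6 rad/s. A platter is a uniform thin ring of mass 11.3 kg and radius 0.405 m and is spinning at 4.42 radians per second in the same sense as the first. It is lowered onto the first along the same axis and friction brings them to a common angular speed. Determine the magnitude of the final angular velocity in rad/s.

No external torque acts about the common axis, so total angular momentum is conserved.
Moments of inertia: I_A = ½(77.0)(0.172)² = 1.139 kg·m²; I_B = (11.3)(0.405)² = 1.853 kg·m².
Taking A's sense as positive: L = (1.139)(23.6) + (1.853)(4.42) = 35.07 kg·m²·rad/s.
Combined I = 1.139 + 1.853 = 2.992 kg·m².
ω_f = L / I = 35.07 / 2.992 = 11.72 rad/s.

|ω_f| ≈ 11.7 rad/s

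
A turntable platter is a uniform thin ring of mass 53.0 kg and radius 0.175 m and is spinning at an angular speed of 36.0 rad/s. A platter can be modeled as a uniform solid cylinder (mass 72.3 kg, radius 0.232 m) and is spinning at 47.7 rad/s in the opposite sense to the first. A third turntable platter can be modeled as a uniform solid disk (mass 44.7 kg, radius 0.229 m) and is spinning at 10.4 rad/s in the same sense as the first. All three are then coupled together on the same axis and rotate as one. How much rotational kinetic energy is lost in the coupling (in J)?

No external torque acts about the common axis, so total angular momentum is conserved.
Moments of inertia: I_A = (53.0)(0.175)² = 1.623 kg·m²; I_B = ½(72.3)(0.232)² = 1.946 kg·m²; I_C = ½(44.7)(0.229)² = 1.172 kg·m².
Taking A's sense as positive: L = (1.623)(36.0) − (1.946)(47.7) + (1.172)(10.4) = -22.19 kg·m²·rad/s.
Combined I = 1.623 + 1.946 + 1.172 = 4.741 kg·m².
ω_f = L / I = -22.19 / 4.741 = -4.680 rad/s.
KE_i = ½ΣIω² = 3329 J; KE_f = ½(4.741)(4.680)² = 51.93 J.

ΔKE lost ≈ 3280 J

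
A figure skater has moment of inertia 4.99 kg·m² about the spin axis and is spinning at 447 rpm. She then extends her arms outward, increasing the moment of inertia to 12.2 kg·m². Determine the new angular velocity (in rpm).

ω₂ ≈ 183 rpm

No external torque acts about the spin axis, so angular momentum is conserved.
ω₂ = I₁ω₁ / I₂ = (4.990)(447 rpm) / (12.20) = 182.8 rpm.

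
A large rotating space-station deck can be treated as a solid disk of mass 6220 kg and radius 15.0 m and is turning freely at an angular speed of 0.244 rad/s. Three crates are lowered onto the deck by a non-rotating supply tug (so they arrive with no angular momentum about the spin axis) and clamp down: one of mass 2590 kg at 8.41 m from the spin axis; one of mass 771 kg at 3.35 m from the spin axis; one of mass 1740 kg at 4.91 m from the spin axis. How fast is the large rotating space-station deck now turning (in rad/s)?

ω_f ≈ 0.183 rad/s

No external torque acts about the spin axis; L_before = L_after.
I_p = ½(6220)(15.0)² = 6.998e+05 kg·m².
Added inertia Σmr² = (2590)(8.41)² + (771)(3.35)² + (1740)(4.91)² = 2.338e+05 kg·m²; I_f = 6.998e+05 + 2.338e+05 = 9.335e+05 kg·m².
ω_f = I_p ω_i / I_f = (6.998e+05)(0.244) / 9.335e+05 = 0.1829 rad/s.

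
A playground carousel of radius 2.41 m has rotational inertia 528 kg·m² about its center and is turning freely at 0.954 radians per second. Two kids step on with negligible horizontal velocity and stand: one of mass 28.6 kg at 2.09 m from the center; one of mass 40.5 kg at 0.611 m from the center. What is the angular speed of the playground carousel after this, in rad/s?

ω_f ≈ 0.754 rad/s

No external torque acts about the center; L_before = L_after.
Added inertia Σmr² = (28.6)(2.09)² + (40.5)(0.611)² = 140.0 kg·m²; I_f = 528.0 + 140.0 = 668.0 kg·m².
ω_f = I_p ω_i / I_f = (528.0)(0.954) / 668.0 = 0.7540 rad/s.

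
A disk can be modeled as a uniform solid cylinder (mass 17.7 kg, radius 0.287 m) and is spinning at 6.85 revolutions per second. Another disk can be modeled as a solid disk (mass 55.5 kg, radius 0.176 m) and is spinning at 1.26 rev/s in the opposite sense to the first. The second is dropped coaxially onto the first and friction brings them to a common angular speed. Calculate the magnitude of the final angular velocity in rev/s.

|ω_f| ≈ 2.46 rev/s

The coupling torques are internal; angular momentum about the shared axis is conserved.
Moments of inertia: I_A = ½(17.7)(0.287)² = 0.7290 kg·m²; I_B = ½(55.5)(0.176)² = 0.8596 kg·m².
Taking A's sense as positive: L = (0.7290)(6.85) − (0.8596)(1.26) = 3.910 kg·m²·rev/s.
Combined I = 0.7290 + 0.8596 = 1.589 kg·m².
ω_f = L / I = 3.910 / 1.589 = 2.462 rev/s.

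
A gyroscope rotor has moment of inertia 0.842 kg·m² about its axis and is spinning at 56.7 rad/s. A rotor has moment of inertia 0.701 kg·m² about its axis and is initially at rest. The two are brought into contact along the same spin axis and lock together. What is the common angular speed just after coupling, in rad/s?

|ω_f| ≈ 30.9 rad/s

The coupling torques are internal; angular momentum about the shared axis is conserved.
Taking A's sense as positive: L = (0.8420)(56.7) = 47.74 kg·m²·rad/s.
Combined I = 0.8420 + 0.7010 = 1.543 kg·m².
ω_f = L / I = 47.74 / 1.543 = 30.94 rad/s.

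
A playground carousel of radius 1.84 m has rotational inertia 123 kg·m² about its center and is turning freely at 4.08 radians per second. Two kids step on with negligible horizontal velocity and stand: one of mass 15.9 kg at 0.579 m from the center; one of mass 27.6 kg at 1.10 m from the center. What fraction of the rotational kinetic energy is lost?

No external torque acts about the center; L_before = L_after.
Added inertia Σmr² = (15.9)(0.579)² + (27.6)(1.10)² = 38.73 kg·m²; I_f = 123.0 + 38.73 = 161.7 kg·m².
ω_f = I_p ω_i / I_f = (123.0)(4.08) / 161.7 = 3.103 rad/s.
KE_i = ½(123.0)(4.080 rad/s)² = 1024 J; KE_f = ½(161.7)(3.103)² = 778.6 J.
Fraction lost = 0.2395.

fraction ≈ 0.239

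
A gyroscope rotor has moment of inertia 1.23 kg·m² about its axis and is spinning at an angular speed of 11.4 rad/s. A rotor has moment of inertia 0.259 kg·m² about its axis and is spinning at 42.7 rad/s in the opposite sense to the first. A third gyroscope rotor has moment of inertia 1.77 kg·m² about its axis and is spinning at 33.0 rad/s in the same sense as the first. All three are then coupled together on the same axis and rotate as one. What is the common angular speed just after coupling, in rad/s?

|ω_f| ≈ 18.8 rad/s

No external torque acts about the common axis, so total angular momentum is conserved.
Taking A's sense as positive: L = (1.230)(11.4) − (0.2590)(42.7) + (1.770)(33.0) = 61.37 kg·m²·rad/s.
Combined I = 1.230 + 0.2590 + 1.770 = 3.259 kg·m².
ω_f = L / I = 61.37 / 3.259 = 18.83 rad/s.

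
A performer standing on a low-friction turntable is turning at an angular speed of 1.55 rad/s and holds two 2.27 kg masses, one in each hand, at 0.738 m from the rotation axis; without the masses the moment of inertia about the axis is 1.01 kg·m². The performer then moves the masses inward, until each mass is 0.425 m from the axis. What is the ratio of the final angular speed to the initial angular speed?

ω₂/ω₁ ≈ 1.90

With no external torque about the axis, L is conserved: I₁ω₁ = I₂ω₂.
I₁ = 1.01 + 2(2.27)(0.738)² = 3.483 kg·m²; I₂ = 1.01 + 2(2.27)(0.425)² = 1.830 kg·m².
ω₂/ω₁ = I₁/I₂ = 3.483 / 1.830 = 1.903.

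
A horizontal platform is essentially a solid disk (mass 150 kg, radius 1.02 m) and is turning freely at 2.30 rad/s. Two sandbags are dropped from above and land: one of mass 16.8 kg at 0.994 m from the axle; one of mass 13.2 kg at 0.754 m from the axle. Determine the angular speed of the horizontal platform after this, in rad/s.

ω_f ≈ 1.76 rad/s

The added mass arrives with no angular momentum about the axle, and any external torque about the axle is negligible, so the system's angular momentum is conserved.
I_p = ½(150)(1.02)² = 78.03 kg·m².
Added inertia Σmr² = (16.8)(0.994)² + (13.2)(0.754)² = 24.10 kg·m²; I_f = 78.03 + 24.10 = 102.1 kg·m².
ω_f = I_p ω_i / I_f = (78.03)(2.30) / 102.1 = 1.757 rad/s.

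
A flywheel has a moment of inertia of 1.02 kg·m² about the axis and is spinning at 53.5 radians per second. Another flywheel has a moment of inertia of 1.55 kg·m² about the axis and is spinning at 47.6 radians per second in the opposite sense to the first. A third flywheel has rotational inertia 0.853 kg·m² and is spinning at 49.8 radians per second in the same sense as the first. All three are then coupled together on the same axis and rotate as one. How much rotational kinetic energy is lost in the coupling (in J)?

ΔKE lost ≈ 4190 J

The coupling torques are internal; angular momentum about the shared axis is conserved.
Taking A's sense as positive: L = (1.020)(53.5) − (1.550)(47.6) + (0.8530)(49.8) = 23.27 kg·m²·rad/s.
Combined I = 1.020 + 1.550 + 0.8530 = 3.423 kg·m².
ω_f = L / I = 23.27 / 3.423 = 6.798 rad/s.
KE_i = ½ΣIω² = 4273 J; KE_f = ½(3.423)(6.798)² = 79.09 J.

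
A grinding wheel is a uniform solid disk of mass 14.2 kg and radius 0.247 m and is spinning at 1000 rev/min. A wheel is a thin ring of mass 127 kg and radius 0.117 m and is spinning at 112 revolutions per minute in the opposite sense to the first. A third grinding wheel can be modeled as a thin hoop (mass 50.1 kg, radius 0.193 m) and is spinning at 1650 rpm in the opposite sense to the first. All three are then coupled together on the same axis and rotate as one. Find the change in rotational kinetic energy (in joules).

ΔKE ≈ -19400 J

No external torque acts about the common axis, so total angular momentum is conserved.
Moments of inertia: I_A = ½(14.2)(0.247)² = 0.4332 kg·m²; I_B = (127)(0.117)² = 1.739 kg·m²; I_C = (50.1)(0.193)² = 1.866 kg·m².
Taking A's sense as positive: L = (0.4332)(1000) − (1.739)(112) − (1.866)(1650) = -2841 kg·m²·rpm.
Combined I = 0.4332 + 1.739 + 1.866 = 4.038 kg·m².
ω_f = L / I = -2841 / 4.038 = -703.5 rpm.
KE_i = ½ΣIω² = 30350 J; KE_f = ½(4.038)(73.67)² = 10960 J.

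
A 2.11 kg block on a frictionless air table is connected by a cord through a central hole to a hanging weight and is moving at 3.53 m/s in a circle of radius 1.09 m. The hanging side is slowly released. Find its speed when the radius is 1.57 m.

Central (radial) force ⇒ zero torque about the center ⇒ m v r is constant.
v₂ = v₁ r₁ / r₂ = (3.53)(1.09) / (1.57) = 2.451 m/s.

v₂ ≈ 2.45 m/s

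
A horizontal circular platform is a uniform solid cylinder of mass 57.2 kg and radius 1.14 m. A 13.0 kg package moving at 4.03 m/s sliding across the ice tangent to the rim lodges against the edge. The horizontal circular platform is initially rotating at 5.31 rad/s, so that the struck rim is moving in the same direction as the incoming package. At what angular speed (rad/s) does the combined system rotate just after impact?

|ω_f| ≈ 4.76 rad/s

About the central axle the impulsive forces during the collision are internal, so angular momentum about that axis is conserved.
I_p = ½(57.2)(1.14)² = 37.17 kg·m². Taking the sense of the package's angular momentum as positive, L_{package} = m v R = (13.0)(4.03)(1.14) = 59.72 kg·m²/s.
L_i = +I_p ω_p + m v R = +(37.17)(5.31) + 59.72 = 257.1 kg·m²/s.
After sticking, I_f = I_p + m R² = 37.17 + (13.0)(1.14)² = 54.06 kg·m².
ω_f = L_i / I_f = 257.1 / 54.06 = 4.755 rad/s.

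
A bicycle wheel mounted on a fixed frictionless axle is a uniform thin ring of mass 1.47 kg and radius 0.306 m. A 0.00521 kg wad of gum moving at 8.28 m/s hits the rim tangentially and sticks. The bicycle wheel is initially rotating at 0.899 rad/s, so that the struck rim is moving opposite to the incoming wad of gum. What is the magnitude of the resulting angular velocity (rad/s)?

The axle reaction passes through the axle and exerts no torque about it; angular momentum about the axle is conserved through the impact.
I_p = (1.47)(0.306)² = 0.1376 kg·m². Taking the sense of the wad of gum's angular momentum as positive, L_{wad} = m v R = (0.00521)(8.28)(0.306) = 0.01320 kg·m²/s.
L_i = −I_p ω_p + m v R = −(0.1376)(0.899) + 0.01320 = -0.1105 kg·m²/s.
After sticking, I_f = I_p + m R² = 0.1376 + (0.00521)(0.306)² = 0.1381 kg·m².
ω_f = L_i / I_f = -0.1105 / 0.1381 = -0.8003 rad/s.

|ω_f| ≈ 0.800 rad/s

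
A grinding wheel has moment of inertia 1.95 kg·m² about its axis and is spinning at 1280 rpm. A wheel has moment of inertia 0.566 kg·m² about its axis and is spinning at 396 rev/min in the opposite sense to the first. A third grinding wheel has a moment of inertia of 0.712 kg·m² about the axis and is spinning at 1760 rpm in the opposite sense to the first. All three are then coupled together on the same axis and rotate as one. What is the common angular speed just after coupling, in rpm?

|ω_f| ≈ 316 rpm

No external torque acts about the common axis, so total angular momentum is conserved.
Taking A's sense as positive: L = (1.950)(1280) − (0.5660)(396) − (0.7120)(1760) = 1019 kg·m²·rpm.
Combined I = 1.950 + 0.5660 + 0.7120 = 3.228 kg·m².
ω_f = L / I = 1019 / 3.228 = 315.6 rpm.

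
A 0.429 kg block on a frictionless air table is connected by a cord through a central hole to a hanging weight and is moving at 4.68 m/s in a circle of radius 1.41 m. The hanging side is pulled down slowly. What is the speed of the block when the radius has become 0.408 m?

v₂ ≈ 16.2 m/s

The only horizontal force on the mass is along the cord (radial), so it exerts no torque about the hole and angular momentum m v r is conserved.
v₂ = v₁ r₁ / r₂ = (4.68)(1.41) / (0.408) = 16.17 m/s.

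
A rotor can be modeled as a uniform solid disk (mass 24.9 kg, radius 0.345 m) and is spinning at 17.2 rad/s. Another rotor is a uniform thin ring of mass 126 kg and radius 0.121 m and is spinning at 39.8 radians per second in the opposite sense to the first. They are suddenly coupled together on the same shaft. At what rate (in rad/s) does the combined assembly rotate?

|ω_f| ≈ 14.4 rad/s

No external torque acts about the common axis, so total angular momentum is conserved.
Moments of inertia: I_A = ½(24.9)(0.345)² = 1.482 kg·m²; I_B = (126)(0.121)² = 1.845 kg·m².
Taking A's sense as positive: L = (1.482)(17.2) − (1.845)(39.8) = -47.93 kg·m²·rad/s.
Combined I = 1.482 + 1.845 = 3.327 kg·m².
ω_f = L / I = -47.93 / 3.327 = -14.41 rad/s.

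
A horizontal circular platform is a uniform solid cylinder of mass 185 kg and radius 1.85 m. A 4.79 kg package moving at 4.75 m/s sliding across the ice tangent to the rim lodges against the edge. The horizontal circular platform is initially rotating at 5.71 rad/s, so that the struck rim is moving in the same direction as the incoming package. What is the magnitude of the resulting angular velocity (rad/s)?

|ω_f| ≈ 5.56 rad/s

About the central axle the impulsive forces during the collision are internal, so angular momentum about that axis is conserved.
I_p = ½(185)(1.85)² = 316.6 kg·m². Taking the sense of the package's angular momentum as positive, L_{package} = m v R = (4.79)(4.75)(1.85) = 42.09 kg·m²/s.
L_i = +I_p ω_p + m v R = +(316.6)(5.71) + 42.09 = 1850 kg·m²/s.
After sticking, I_f = I_p + m R² = 316.6 + (4.79)(1.85)² = 333.0 kg·m².
ω_f = L_i / I_f = 1850 / 333.0 = 5.555 rad/s.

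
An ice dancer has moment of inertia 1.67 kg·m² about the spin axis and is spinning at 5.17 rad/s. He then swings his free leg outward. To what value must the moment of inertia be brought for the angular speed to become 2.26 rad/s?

With no external torque about the axis, L is conserved: I₁ω₁ = I₂ω₂.
I₂ = I₁ω₁ / ω₂ = (1.67)(5.17) / (2.26) = 3.820 kg·m².

I₂ ≈ 3.82 kg·m²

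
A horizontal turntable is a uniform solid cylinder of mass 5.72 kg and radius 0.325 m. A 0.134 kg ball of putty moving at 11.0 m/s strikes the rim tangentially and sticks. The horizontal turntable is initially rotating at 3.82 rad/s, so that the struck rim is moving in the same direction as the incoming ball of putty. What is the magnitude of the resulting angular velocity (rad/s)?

About the axle the impulsive forces during the collision are internal, so angular momentum about that axis is conserved.
I_p = ½(5.72)(0.325)² = 0.3021 kg·m². Taking the sense of the ball of putty's angular momentum as positive, L_{ball} = m v R = (0.134)(11.0)(0.325) = 0.4791 kg·m²/s.
L_i = +I_p ω_p + m v R = +(0.3021)(3.82) + 0.4791 = 1.633 kg·m²/s.
After sticking, I_f = I_p + m R² = 0.3021 + (0.134)(0.325)² = 0.3162 kg·m².
ω_f = L_i / I_f = 1.633 / 0.3162 = 5.164 rad/s.

|ω_f| ≈ 5.16 rad/s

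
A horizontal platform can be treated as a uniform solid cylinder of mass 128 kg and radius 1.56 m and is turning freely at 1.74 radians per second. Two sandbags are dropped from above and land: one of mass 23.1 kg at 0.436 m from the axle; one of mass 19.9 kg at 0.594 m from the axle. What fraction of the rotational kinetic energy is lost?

fraction ≈ 0.0683

No external torque acts about the axle; L_before = L_after.
I_p = ½(128)(1.56)² = 155.8 kg·m².
Added inertia Σmr² = (23.1)(0.436)² + (19.9)(0.594)² = 11.41 kg·m²; I_f = 155.8 + 11.41 = 167.2 kg·m².
ω_f = I_p ω_i / I_f = (155.8)(1.74) / 167.2 = 1.621 rad/s.
KE_i = ½(155.8)(1.740 rad/s)² = 235.8 J; KE_f = ½(167.2)(1.621)² = 219.7 J.
Fraction lost = 0.06827.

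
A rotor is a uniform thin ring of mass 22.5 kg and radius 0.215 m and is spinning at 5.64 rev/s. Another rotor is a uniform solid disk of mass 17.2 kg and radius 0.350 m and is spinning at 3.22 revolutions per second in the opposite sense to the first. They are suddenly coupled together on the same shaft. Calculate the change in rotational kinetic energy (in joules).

ΔKE ≈ -811 J

The coupling torques are internal; angular momentum about the shared axis is conserved.
Moments of inertia: I_A = (22.5)(0.215)² = 1.040 kg·m²; I_B = ½(17.2)(0.350)² = 1.053 kg·m².
Taking A's sense as positive: L = (1.040)(5.64) − (1.053)(3.22) = 2.474 kg·m²·rev/s.
Combined I = 1.040 + 1.053 = 2.094 kg·m².
ω_f = L / I = 2.474 / 2.094 = 1.182 rev/s.
KE_i = ½ΣIω² = 868.7 J; KE_f = ½(2.094)(7.424)² = 57.69 J.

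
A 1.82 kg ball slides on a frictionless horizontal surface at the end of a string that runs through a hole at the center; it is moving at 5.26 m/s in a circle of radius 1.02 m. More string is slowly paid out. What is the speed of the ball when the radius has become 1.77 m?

v₂ ≈ 3.03 m/s

Central (radial) force ⇒ zero torque about the center ⇒ m v r is constant.
v₂ = v₁ r₁ / r₂ = (5.26)(1.02) / (1.77) = 3.031 m/s.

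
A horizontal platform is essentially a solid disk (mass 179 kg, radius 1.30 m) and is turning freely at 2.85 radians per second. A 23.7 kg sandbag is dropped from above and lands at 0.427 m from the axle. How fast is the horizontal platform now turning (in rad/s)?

ω_f ≈ 2.77 rad/s

No external torque acts about the axle; L_before = L_after.
I_p = ½(179)(1.30)² = 151.3 kg·m².
Added inertia Σmr² = (23.7)(0.427)² = 4.321 kg·m²; I_f = 151.3 + 4.321 = 155.6 kg·m².
ω_f = I_p ω_i / I_f = (151.3)(2.85) / 155.6 = 2.771 rad/s.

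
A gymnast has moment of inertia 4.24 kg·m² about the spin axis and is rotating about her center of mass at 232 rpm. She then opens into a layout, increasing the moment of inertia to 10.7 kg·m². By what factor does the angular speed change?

ω₂/ω₁ ≈ 0.396

No external torque acts about the spin axis, so angular momentum is conserved.
ω₂/ω₁ = I₁/I₂ = 4.240 / 10.70 = 0.3963.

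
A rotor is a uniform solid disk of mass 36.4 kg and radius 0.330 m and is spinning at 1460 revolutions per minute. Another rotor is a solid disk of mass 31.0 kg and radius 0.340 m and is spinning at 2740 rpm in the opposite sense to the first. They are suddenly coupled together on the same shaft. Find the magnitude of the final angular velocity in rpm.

The coupling torques are internal; angular momentum about the shared axis is conserved.
Moments of inertia: I_A = ½(36.4)(0.330)² = 1.982 kg·m²; I_B = ½(31.0)(0.340)² = 1.792 kg·m².
Taking A's sense as positive: L = (1.982)(1460) − (1.792)(2740) = -2016 kg·m²·rpm.
Combined I = 1.982 + 1.792 = 3.774 kg·m².
ω_f = L / I = -2016 / 3.774 = -534.2 rpm.

|ω_f| ≈ 534 rpm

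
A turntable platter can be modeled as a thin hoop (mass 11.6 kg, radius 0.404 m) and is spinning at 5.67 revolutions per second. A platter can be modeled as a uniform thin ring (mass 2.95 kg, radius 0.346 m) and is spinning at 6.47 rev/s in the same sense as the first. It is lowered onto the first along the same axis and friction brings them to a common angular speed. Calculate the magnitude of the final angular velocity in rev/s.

No external torque acts about the common axis, so total angular momentum is conserved.
Moments of inertia: I_A = (11.6)(0.404)² = 1.893 kg·m²; I_B = (2.95)(0.346)² = 0.3532 kg·m².
Taking A's sense as positive: L = (1.893)(5.67) + (0.3532)(6.47) = 13.02 kg·m²·rev/s.
Combined I = 1.893 + 0.3532 = 2.246 kg·m².
ω_f = L / I = 13.02 / 2.246 = 5.796 rev/s.

|ω_f| ≈ 5.80 rev/s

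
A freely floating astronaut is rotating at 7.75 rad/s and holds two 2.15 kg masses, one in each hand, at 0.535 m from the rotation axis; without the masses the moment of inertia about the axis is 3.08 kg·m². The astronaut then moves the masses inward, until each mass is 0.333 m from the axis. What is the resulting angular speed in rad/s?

With no external torque about the axis, L is conserved: I₁ω₁ = I₂ω₂.
I₁ = 3.08 + 2(2.15)(0.535)² = 4.311 kg·m²; I₂ = 3.08 + 2(2.15)(0.333)² = 3.557 kg·m².
ω₂ = I₁ω₁ / I₂ = (4.311)(7.75 rad/s) / (3.557) = 9.393 rad/s.

ω₂ ≈ 9.39 rad/s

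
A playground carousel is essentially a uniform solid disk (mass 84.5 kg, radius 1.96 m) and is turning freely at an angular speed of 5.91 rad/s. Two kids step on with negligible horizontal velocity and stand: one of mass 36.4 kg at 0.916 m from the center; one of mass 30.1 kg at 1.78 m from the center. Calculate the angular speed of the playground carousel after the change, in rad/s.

The added mass arrives with no angular momentum about the center, and any external torque about the center is negligible, so the system's angular momentum is conserved.
I_p = ½(84.5)(1.96)² = 162.3 kg·m².
Added inertia Σmr² = (36.4)(0.916)² + (30.1)(1.78)² = 125.9 kg·m²; I_f = 162.3 + 125.9 = 288.2 kg·m².
ω_f = I_p ω_i / I_f = (162.3)(5.91) / 288.2 = 3.328 rad/s.

ω_f ≈ 3.33 rad/s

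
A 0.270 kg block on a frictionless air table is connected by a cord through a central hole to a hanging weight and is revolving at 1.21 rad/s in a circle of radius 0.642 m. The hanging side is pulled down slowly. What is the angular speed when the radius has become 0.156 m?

ω₂ ≈ 20.5 rad/s

No torque about the axis ⇒ m r₁² ω₁ = m r₂² ω₂.
ω₂ = ω₁ (r₁/r₂)² = (1.21)(0.642/0.156)² = 20.49 rad/s.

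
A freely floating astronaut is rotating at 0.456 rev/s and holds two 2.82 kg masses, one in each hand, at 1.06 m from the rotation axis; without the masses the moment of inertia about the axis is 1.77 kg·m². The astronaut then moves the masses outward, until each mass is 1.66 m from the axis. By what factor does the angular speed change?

Angular momentum about the spin axis is conserved since the torque about it is zero.
I₁ = 1.77 + 2(2.82)(1.06)² = 8.107 kg·m²; I₂ = 1.77 + 2(2.82)(1.66)² = 17.31 kg·m².
ω₂/ω₁ = I₁/I₂ = 8.107 / 17.31 = 0.4683.

ω₂/ω₁ ≈ 0.468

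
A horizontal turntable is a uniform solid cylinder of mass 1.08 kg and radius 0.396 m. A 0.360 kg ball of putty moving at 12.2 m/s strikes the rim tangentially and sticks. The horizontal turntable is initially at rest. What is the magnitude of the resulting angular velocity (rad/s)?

The axle reaction passes through the axle and exerts no torque about it; angular momentum about the axle is conserved through the impact.
I_p = ½(1.08)(0.396)² = 0.08468 kg·m². Taking the sense of the ball of putty's angular momentum as positive, L_{ball} = m v R = (0.360)(12.2)(0.396) = 1.739 kg·m²/s.
L_i = 0 + 1.739 = 1.739 kg·m²/s.
After sticking, I_f = I_p + m R² = 0.08468 + (0.360)(0.396)² = 0.1411 kg·m².
ω_f = L_i / I_f = 1.739 / 0.1411 = 12.32 rad/s.

|ω_f| ≈ 12.3 rad/s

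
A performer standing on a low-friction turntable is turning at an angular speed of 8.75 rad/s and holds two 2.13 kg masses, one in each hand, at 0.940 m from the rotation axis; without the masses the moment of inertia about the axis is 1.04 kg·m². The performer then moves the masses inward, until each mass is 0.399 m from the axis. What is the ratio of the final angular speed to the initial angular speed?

ω₂/ω₁ ≈ 2.80

Angular momentum about the spin axis is conserved since the torque about it is zero.
I₁ = 1.04 + 2(2.13)(0.940)² = 4.804 kg·m²; I₂ = 1.04 + 2(2.13)(0.399)² = 1.718 kg·m².
ω₂/ω₁ = I₁/I₂ = 4.804 / 1.718 = 2.796.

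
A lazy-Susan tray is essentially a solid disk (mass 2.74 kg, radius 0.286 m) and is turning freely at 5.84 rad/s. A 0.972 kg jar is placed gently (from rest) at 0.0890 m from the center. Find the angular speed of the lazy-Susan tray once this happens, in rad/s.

ω_f ≈ 5.46 rad/s

The added mass arrives with no angular momentum about the center, and any external torque about the center is negligible, so the system's angular momentum is conserved.
I_p = ½(2.74)(0.286)² = 0.1121 kg·m².
Added inertia Σmr² = (0.972)(0.0890)² = 0.007699 kg·m²; I_f = 0.1121 + 0.007699 = 0.1198 kg·m².
ω_f = I_p ω_i / I_f = (0.1121)(5.84) / 0.1198 = 5.465 rad/s.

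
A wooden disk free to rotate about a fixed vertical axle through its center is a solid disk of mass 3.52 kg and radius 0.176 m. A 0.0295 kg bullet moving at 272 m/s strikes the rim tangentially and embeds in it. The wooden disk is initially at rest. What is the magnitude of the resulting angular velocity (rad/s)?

|ω_f| ≈ 25.5 rad/s

About the axle the impulsive forces during the collision are internal, so angular momentum about that axis is conserved.
I_p = ½(3.52)(0.176)² = 0.05452 kg·m². Taking the sense of the bullet's angular momentum as positive, L_{bullet} = m v R = (0.0295)(272)(0.176) = 1.412 kg·m²/s.
L_i = 0 + 1.412 = 1.412 kg·m²/s.
After sticking, I_f = I_p + m R² = 0.05452 + (0.0295)(0.176)² = 0.05543 kg·m².
ω_f = L_i / I_f = 1.412 / 0.05543 = 25.48 rad/s.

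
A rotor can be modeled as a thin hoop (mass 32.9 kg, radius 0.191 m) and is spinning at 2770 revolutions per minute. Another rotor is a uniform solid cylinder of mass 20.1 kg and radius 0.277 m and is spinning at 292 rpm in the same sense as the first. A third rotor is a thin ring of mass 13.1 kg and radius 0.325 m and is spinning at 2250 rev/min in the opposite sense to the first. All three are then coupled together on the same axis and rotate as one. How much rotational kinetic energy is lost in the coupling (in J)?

No external torque acts about the common axis, so total angular momentum is conserved.
Moments of inertia: I_A = (32.9)(0.191)² = 1.200 kg·m²; I_B = ½(20.1)(0.277)² = 0.7711 kg·m²; I_C = (13.1)(0.325)² = 1.384 kg·m².
Taking A's sense as positive: L = (1.200)(2770) + (0.7711)(292) − (1.384)(2250) = 436.5 kg·m²·rpm.
Combined I = 1.200 + 0.7711 + 1.384 = 3.355 kg·m².
ω_f = L / I = 436.5 / 3.355 = 130.1 rpm.
KE_i = ½ΣIω² = 89260 J; KE_f = ½(3.355)(13.62)² = 311.4 J.

ΔKE lost ≈ 89000 J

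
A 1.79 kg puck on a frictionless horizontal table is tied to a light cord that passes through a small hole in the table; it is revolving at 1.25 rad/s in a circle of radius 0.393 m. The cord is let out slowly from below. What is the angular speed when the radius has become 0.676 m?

The constraining force is radial, so m r² ω about the center is conserved.
ω₂ = ω₁ (r₁/r₂)² = (1.25)(0.393/0.676)² = 0.4225 rad/s.

ω₂ ≈ 0.422 rad/s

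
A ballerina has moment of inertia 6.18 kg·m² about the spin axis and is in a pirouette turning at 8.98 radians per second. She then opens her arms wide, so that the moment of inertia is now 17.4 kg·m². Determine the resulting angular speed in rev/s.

ω₂ ≈ 0.508 rev/s

Angular momentum about the spin axis is conserved since the torque about it is zero.
ω₂ = I₁ω₁ / I₂ = (6.180)(8.98 rad/s) / (17.40) = 3.189 rad/s = 0.5076 rev/s.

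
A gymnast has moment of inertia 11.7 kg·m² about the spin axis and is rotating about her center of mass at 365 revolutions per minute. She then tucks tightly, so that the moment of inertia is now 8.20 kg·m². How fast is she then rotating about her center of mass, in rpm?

No external torque acts about the spin axis, so angular momentum is conserved.
ω₂ = I₁ω₁ / I₂ = (11.70)(365 rpm) / (8.200) = 520.8 rpm.

ω₂ ≈ 521 rpm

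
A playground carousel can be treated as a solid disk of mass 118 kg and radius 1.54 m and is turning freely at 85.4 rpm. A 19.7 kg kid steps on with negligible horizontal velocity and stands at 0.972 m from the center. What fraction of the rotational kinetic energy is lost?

fraction ≈ 0.117

The added mass arrives with no angular momentum about the center, and any external torque about the center is negligible, so the system's angular momentum is conserved.
I_p = ½(118)(1.54)² = 139.9 kg·m².
Added inertia Σmr² = (19.7)(0.972)² = 18.61 kg·m²; I_f = 139.9 + 18.61 = 158.5 kg·m².
ω_f = I_p ω_i / I_f = (139.9)(85.4) / 158.5 = 75.37 rpm.
KE_i = ½(139.9)(8.943 rad/s)² = 5595 J; KE_f = ½(158.5)(7.893)² = 4939 J.
Fraction lost = 0.1174.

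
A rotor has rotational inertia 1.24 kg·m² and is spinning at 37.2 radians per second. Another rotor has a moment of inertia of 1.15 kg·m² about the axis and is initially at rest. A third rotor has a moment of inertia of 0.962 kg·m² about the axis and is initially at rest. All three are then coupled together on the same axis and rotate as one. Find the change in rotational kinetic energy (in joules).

No external torque acts about the common axis, so total angular momentum is conserved.
Taking A's sense as positive: L = (1.240)(37.2) = 46.13 kg·m²·rad/s.
Combined I = 1.240 + 1.150 + 0.9620 = 3.352 kg·m².
ω_f = L / I = 46.13 / 3.352 = 13.76 rad/s.
KE_i = ½ΣIω² = 858.0 J; KE_f = ½(3.352)(13.76)² = 317.4 J.

ΔKE ≈ -541 J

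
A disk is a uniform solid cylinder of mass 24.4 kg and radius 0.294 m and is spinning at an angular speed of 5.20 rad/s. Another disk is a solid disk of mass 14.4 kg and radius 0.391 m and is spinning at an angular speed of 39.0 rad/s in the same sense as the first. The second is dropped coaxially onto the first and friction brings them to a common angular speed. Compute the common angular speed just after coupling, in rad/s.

|ω_f| ≈ 22.5 rad/s

No external torque acts about the common axis, so total angular momentum is conserved.
Moments of inertia: I_A = ½(24.4)(0.294)² = 1.055 kg·m²; I_B = ½(14.4)(0.391)² = 1.101 kg·m².
Taking A's sense as positive: L = (1.055)(5.20) + (1.101)(39.0) = 48.41 kg·m²·rad/s.
Combined I = 1.055 + 1.101 = 2.155 kg·m².
ω_f = L / I = 48.41 / 2.155 = 22.46 rad/s.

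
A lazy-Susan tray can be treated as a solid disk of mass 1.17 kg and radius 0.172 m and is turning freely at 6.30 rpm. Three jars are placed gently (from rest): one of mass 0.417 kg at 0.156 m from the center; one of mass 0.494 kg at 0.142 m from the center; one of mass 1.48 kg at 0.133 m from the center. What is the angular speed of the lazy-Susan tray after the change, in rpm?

ω_f ≈ 1.71 rpm

No external torque acts about the center; L_before = L_after.
I_p = ½(1.17)(0.172)² = 0.01731 kg·m².
Added inertia Σmr² = (0.417)(0.156)² + (0.494)(0.142)² + (1.48)(0.133)² = 0.04629 kg·m²; I_f = 0.01731 + 0.04629 = 0.06360 kg·m².
ω_f = I_p ω_i / I_f = (0.01731)(6.30) / 0.06360 = 1.714 rpm.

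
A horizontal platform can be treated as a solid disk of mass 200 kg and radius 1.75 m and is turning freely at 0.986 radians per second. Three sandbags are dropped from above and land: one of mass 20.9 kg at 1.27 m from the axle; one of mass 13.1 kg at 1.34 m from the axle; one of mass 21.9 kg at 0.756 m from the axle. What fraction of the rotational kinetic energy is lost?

fraction ≈ 0.186

The added mass arrives with no angular momentum about the axle, and any external torque about the axle is negligible, so the system's angular momentum is conserved.
I_p = ½(200)(1.75)² = 306.2 kg·m².
Added inertia Σmr² = (20.9)(1.27)² + (13.1)(1.34)² + (21.9)(0.756)² = 69.75 kg·m²; I_f = 306.2 + 69.75 = 376.0 kg·m².
ω_f = I_p ω_i / I_f = (306.2)(0.986) / 376.0 = 0.8031 rad/s.
KE_i = ½(306.2)(0.9860 rad/s)² = 148.9 J; KE_f = ½(376.0)(0.8031)² = 121.3 J.
Fraction lost = 0.1855.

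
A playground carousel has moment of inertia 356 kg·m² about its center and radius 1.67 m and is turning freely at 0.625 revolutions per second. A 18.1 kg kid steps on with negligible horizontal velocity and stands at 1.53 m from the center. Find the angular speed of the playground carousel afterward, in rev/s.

ω_f ≈ 0.559 rev/s

No external torque acts about the center; L_before = L_after.
Added inertia Σmr² = (18.1)(1.53)² = 42.37 kg·m²; I_f = 356.0 + 42.37 = 398.4 kg·m².
ω_f = I_p ω_i / I_f = (356.0)(0.625) / 398.4 = 0.5585 rev/s.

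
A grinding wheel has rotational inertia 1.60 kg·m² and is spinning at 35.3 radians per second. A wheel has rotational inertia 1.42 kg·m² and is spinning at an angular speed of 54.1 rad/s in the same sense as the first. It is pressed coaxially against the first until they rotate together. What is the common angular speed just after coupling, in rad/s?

|ω_f| ≈ 44.1 rad/s

The coupling torques are internal; angular momentum about the shared axis is conserved.
Taking A's sense as positive: L = (1.600)(35.3) + (1.420)(54.1) = 133.3 kg·m²·rad/s.
Combined I = 1.600 + 1.420 = 3.020 kg·m².
ω_f = L / I = 133.3 / 3.020 = 44.14 rad/s.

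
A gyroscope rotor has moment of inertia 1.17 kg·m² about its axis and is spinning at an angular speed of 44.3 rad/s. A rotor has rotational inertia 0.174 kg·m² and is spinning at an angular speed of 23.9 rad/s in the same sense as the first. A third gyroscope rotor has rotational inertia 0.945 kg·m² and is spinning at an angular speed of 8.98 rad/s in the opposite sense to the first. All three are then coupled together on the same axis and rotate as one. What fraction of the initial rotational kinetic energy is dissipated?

The coupling torques are internal; angular momentum about the shared axis is conserved.
Taking A's sense as positive: L = (1.170)(44.3) + (0.1740)(23.9) − (0.9450)(8.98) = 47.50 kg·m²·rad/s.
Combined I = 1.170 + 0.1740 + 0.9450 = 2.289 kg·m².
ω_f = L / I = 47.50 / 2.289 = 20.75 rad/s.
KE_i = ½ΣIω² = 1236 J; KE_f = ½(2.289)(20.75)² = 492.9 J.
Fraction dissipated = (KE_i − KE_f)/KE_i = 0.6012.

fraction ≈ 0.601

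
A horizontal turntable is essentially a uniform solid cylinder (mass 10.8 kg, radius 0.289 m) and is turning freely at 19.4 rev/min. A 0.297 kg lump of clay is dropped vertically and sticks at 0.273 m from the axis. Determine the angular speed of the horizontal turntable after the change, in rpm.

ω_f ≈ 18.5 rpm

The added mass arrives with no angular momentum about the axis, and any external torque about the axis is negligible, so the system's angular momentum is conserved.
I_p = ½(10.8)(0.289)² = 0.4510 kg·m².
Added inertia Σmr² = (0.297)(0.273)² = 0.02214 kg·m²; I_f = 0.4510 + 0.02214 = 0.4731 kg·m².
ω_f = I_p ω_i / I_f = (0.4510)(19.4) / 0.4731 = 18.49 rpm.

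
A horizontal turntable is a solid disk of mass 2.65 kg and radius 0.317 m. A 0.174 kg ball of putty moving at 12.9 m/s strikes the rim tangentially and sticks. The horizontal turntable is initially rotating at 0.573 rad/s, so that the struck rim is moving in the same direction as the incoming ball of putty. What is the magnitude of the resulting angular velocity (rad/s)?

About the axle the impulsive forces during the collision are internal, so angular momentum about that axis is conserved.
I_p = ½(2.65)(0.317)² = 0.1331 kg·m². Taking the sense of the ball of putty's angular momentum as positive, L_{ball} = m v R = (0.174)(12.9)(0.317) = 0.7115 kg·m²/s.
L_i = +I_p ω_p + m v R = +(0.1331)(0.573) + 0.7115 = 0.7878 kg·m²/s.
After sticking, I_f = I_p + m R² = 0.1331 + (0.174)(0.317)² = 0.1506 kg·m².
ω_f = L_i / I_f = 0.7878 / 0.1506 = 5.230 rad/s.

|ω_f| ≈ 5.23 rad/s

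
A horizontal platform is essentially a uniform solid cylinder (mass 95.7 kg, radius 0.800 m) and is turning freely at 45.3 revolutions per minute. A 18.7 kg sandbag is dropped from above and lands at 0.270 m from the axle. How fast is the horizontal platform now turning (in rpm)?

ω_f ≈ 43.4 rpm

No external torque acts about the axle; L_before = L_after.
I_p = ½(95.7)(0.800)² = 30.62 kg·m².
Added inertia Σmr² = (18.7)(0.270)² = 1.363 kg·m²; I_f = 30.62 + 1.363 = 31.99 kg·m².
ω_f = I_p ω_i / I_f = (30.62)(45.3) / 31.99 = 43.37 rpm.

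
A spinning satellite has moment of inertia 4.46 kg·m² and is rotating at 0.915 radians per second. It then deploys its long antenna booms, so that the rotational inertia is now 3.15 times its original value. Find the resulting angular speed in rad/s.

ω₂ ≈ 0.290 rad/s

Angular momentum about the spin axis is conserved since the torque about it is zero.
I₂ = 3.15 × 4.46 = 14.05 kg·m².
ω₂ = I₁ω₁ / I₂ = (4.460)(0.915 rad/s) / (14.05) = 0.2905 rad/s.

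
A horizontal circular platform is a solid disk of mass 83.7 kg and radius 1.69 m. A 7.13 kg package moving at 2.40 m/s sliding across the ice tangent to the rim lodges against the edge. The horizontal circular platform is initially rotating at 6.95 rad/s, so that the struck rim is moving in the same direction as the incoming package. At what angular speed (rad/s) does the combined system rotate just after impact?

The axle reaction passes through the central axle and exerts no torque about it; angular momentum about the central axle is conserved through the impact.
I_p = ½(83.7)(1.69)² = 119.5 kg·m². Taking the sense of the package's angular momentum as positive, L_{package} = m v R = (7.13)(2.40)(1.69) = 28.92 kg·m²/s.
L_i = +I_p ω_p + m v R = +(119.5)(6.95) + 28.92 = 859.6 kg·m²/s.
After sticking, I_f = I_p + m R² = 119.5 + (7.13)(1.69)² = 139.9 kg·m².
ω_f = L_i / I_f = 859.6 / 139.9 = 6.145 rad/s.

|ω_f| ≈ 6.15 rad/s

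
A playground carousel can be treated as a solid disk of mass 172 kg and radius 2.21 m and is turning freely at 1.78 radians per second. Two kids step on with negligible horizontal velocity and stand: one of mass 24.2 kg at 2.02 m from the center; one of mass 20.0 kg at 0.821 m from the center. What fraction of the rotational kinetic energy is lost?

fraction ≈ 0.211

No external torque acts about the center; L_before = L_after.
I_p = ½(172)(2.21)² = 420.0 kg·m².
Added inertia Σmr² = (24.2)(2.02)² + (20.0)(0.821)² = 112.2 kg·m²; I_f = 420.0 + 112.2 = 532.3 kg·m².
ω_f = I_p ω_i / I_f = (420.0)(1.78) / 532.3 = 1.405 rad/s.
KE_i = ½(420.0)(1.780 rad/s)² = 665.4 J; KE_f = ½(532.3)(1.405)² = 525.1 J.
Fraction lost = 0.2108.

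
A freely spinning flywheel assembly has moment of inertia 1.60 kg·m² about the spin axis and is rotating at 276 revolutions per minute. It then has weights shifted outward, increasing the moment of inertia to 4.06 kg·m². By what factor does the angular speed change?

Angular momentum about the spin axis is conserved since the torque about it is zero.
ω₂/ω₁ = I₁/I₂ = 1.600 / 4.060 = 0.3941.

ω₂/ω₁ ≈ 0.394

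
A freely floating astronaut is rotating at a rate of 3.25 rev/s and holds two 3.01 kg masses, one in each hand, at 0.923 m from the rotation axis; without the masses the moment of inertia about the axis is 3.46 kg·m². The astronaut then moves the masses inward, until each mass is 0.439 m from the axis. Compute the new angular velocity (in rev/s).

ω₂ ≈ 6.04 rev/s

With no external torque about the axis, L is conserved: I₁ω₁ = I₂ω₂.
I₁ = 3.46 + 2(3.01)(0.923)² = 8.589 kg·m²; I₂ = 3.46 + 2(3.01)(0.439)² = 4.620 kg·m².
ω₂ = I₁ω₁ / I₂ = (8.589)(3.25 rev/s) / (4.620) = 6.042 rev/s.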